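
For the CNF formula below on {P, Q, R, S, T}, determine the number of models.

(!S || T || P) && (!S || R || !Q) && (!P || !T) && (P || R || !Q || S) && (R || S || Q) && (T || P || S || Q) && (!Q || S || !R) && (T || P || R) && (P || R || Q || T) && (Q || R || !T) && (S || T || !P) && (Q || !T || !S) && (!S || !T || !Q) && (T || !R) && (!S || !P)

1

There are 2^5 = 32 truth assignments over (P, Q, R, S, T).
Split on R. With R = true, the clauses containing R are satisfied and !R drops from the rest; 1 of the 2^4 = 16 assignments to the other variables satisfy what remains.
With R = false, by the same count on the reduced clause set, 0 assignments work.
Total: 1 + 0 = 1.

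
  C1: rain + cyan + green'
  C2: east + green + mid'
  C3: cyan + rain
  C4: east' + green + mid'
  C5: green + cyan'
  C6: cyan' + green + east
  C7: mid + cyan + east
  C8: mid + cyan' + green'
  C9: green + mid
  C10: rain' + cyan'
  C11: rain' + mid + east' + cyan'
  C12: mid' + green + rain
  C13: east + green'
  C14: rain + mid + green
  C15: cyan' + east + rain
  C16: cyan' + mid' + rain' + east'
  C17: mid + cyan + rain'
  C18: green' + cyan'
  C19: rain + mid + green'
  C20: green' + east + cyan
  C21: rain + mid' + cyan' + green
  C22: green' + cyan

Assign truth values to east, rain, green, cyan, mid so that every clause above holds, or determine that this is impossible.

UNSATISFIABLE

Case cyan = 1:
Unit clause (green) forces green = 1.
But (green') is also a unit clause — contradiction.
That branch fails; take cyan = 0 instead.
Unit clause (rain) forces rain = 1.
Unit clause (mid) forces mid = 1.
Unit clause (green') forces green = 0.
Unit clause (east) forces east = 1.
But (east') is also a unit clause — contradiction.
Either choice for cyan ends in contradiction.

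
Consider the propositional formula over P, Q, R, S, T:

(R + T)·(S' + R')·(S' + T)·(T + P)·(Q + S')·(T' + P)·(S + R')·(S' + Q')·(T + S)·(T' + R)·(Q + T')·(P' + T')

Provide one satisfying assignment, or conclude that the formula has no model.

UNSATISFIABLE

Try R = 1.
(S') alone gives S = 0.
But (S) is also a unit clause — contradiction.
So R must be the other value — set R = 0.
(T) alone gives T = 1.
But (T') is also a unit clause — contradiction.
Either choice for R ends in contradiction.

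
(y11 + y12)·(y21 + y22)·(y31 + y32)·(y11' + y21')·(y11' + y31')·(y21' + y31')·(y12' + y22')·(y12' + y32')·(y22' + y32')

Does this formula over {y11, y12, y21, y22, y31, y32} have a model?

No

Branch on y11: set y11 = 1.
The clause (y21') is unit, so y21 = 0.
The clause (y22) is unit, so y22 = 1.
The clause (y31') is unit, so y31 = 0.
The clause (y32) is unit, so y32 = 1.
Now (y32') is unsatisfied and unit — conflict.
So y11 must be the other value — set y11 = 0.
The clause (y12) is unit, so y12 = 1.
The clause (y22') is unit, so y22 = 0.
The clause (y21) is unit, so y21 = 1.
The clause (y31') is unit, so y31 = 0.
The clause (y32) is unit, so y32 = 1.
Now (y32') is unsatisfied and unit — conflict.
Both values of y11 lead to a conflict.
No assignment satisfies every clause.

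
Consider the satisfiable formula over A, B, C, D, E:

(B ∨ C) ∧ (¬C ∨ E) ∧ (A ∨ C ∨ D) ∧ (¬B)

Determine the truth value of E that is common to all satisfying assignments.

True

Suppose E = False.
Unit clause (¬C) forces C = False.
Unit clause (B) forces B = True.
But (¬B) is also a unit clause — contradiction.
So every satisfying assignment has E = True.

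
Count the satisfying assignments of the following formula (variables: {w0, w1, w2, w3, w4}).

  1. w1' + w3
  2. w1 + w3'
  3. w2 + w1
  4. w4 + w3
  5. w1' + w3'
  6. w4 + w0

There are 2^5 = 32 truth assignments over (w0, w1, w2, w3, w4).
Split on w2. With w2 = 1, the clauses containing w2 are satisfied and w2' drops from the rest; 2 of the 2^4 = 16 assignments to the other variables satisfy what remains.
With w2 = 0, by the same count on the reduced clause set, 0 assignments work.
(One model: w0=F, w1=F, w2=T, w3=F, w4=T.)
Total: 2 + 0 = 2.

2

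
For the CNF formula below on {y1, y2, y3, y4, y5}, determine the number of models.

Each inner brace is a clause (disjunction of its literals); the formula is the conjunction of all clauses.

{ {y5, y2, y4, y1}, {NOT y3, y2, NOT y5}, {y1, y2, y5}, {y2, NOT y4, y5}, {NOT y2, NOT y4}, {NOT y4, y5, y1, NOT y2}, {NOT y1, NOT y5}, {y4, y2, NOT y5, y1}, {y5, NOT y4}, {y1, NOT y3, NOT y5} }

8

There are 2^5 = 32 truth assignments over (y1, y2, y3, y4, y5).
Split on y5. With y5 = true, the clauses containing y5 are satisfied and NOT y5 drops from the rest; 2 of the 2^4 = 16 assignments to the other variables satisfy what remains.
With y5 = false, by the same count on the reduced clause set, 6 assignments work.
Total: 2 + 6 = 8.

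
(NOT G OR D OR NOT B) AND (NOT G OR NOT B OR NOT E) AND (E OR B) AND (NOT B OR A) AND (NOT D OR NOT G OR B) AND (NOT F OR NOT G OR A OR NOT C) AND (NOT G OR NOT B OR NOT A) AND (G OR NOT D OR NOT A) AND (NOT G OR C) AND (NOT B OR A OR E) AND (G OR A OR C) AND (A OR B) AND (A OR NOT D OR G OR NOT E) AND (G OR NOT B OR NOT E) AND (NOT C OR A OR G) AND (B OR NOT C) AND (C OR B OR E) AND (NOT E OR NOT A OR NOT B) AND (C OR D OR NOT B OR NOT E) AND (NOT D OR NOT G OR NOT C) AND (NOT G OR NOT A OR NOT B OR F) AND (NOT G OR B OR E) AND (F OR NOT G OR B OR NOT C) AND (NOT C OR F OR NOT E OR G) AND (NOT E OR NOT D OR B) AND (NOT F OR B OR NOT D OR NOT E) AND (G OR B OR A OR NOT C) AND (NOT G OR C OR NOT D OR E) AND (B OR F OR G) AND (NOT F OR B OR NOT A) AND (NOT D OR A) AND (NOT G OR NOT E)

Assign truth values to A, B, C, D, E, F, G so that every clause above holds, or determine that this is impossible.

A ↦ true,  B ↦ true,  C ↦ false,  D ↦ false,  E ↦ false,  F ↦ true,  G ↦ false

Case E = false:
Unit clause (B) forces B = true.
Unit clause (A) forces A = true.
Unit clause (NOT G) forces G = false.
Unit clause (NOT D) forces D = false.
Every clause is now satisfied; C, F are unconstrained.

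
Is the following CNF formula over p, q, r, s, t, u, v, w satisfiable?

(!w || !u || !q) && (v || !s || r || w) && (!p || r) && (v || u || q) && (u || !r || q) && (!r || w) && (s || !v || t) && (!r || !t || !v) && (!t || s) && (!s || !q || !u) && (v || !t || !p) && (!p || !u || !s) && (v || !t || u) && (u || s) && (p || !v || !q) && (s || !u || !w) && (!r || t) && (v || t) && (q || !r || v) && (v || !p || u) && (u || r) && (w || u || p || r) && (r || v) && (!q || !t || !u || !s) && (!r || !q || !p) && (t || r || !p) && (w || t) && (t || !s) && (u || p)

Yes, satisfiable

Branch on p: set p = false.
The clause (u) is unit, so u = true.
Branch on w: set w = true.
The clause (!q) is unit, so q = false.
The clause (s) is unit, so s = true.
The clause (t) is unit, so t = true.
Branch on r: set r = false.
The clause (v) is unit, so v = true.
This assignment satisfies each clause.
A satisfying assignment: p ↦ false; q ↦ false; r ↦ false; s ↦ true; t ↦ true; u ↦ true; v ↦ true; w ↦ true.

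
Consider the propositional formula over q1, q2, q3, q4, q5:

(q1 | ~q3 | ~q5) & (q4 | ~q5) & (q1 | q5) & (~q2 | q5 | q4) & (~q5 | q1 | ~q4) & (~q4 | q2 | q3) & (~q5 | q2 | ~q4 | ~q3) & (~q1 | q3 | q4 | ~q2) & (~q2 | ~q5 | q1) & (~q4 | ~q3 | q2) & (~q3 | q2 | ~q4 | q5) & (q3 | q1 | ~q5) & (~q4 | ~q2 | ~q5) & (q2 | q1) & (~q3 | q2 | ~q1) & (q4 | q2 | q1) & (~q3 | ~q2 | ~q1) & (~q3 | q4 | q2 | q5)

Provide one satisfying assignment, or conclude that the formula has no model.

Case q4 = 0:
Unit clause (~q5) forces q5 = 0.
Unit clause (q1) forces q1 = 1.
Unit clause (~q2) forces q2 = 0.
Unit clause (~q3) forces q3 = 0.
This assignment satisfies each clause.

q1: 1; q2: 0; q3: 0; q4: 0; q5: 0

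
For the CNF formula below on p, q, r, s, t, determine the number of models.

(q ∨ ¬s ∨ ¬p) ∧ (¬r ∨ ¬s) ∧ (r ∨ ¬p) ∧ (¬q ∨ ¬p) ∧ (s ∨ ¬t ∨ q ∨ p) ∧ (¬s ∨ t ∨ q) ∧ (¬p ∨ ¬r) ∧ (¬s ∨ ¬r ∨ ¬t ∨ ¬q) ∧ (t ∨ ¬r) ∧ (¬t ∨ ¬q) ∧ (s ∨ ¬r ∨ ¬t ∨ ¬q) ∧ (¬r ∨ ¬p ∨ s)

4

There are 2^5 = 32 truth assignments over (p, q, r, s, t).
Split on q. With q = True, the clauses containing q are satisfied and ¬q drops from the rest; 2 of the 2^4 = 16 assignments to the other variables satisfy what remains.
With q = False, by the same count on the reduced clause set, 2 assignments work.
Total: 2 + 2 = 4.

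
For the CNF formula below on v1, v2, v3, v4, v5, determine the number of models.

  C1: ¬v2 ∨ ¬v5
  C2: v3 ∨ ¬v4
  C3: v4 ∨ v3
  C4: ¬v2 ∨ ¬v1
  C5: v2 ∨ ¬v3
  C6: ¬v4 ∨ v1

There are 2^5 = 32 truth assignments over (v1, v2, v3, v4, v5).
Split on v4. With v4 = True, the clauses containing v4 are satisfied and ¬v4 drops from the rest; 0 of the 2^4 = 16 assignments to the other variables satisfy what remains.
With v4 = False, by the same count on the reduced clause set, 1 assignment works.
Total: 0 + 1 = 1.

1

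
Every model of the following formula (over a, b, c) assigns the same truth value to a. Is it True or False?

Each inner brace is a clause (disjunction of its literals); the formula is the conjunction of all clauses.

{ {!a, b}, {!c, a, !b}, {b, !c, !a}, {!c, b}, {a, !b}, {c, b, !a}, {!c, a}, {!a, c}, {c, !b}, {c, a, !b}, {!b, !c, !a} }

False

Suppose a = true.
From the singleton clause (b), b = true.
From the singleton clause (c), c = true.
Now (!c) is unsatisfied and unit — conflict.
So every satisfying assignment has a = False.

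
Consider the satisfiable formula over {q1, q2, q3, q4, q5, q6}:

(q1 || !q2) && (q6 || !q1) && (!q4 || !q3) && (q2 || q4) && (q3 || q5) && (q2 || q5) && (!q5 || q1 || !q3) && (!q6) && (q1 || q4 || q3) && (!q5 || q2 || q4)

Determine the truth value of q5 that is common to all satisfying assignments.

True

Suppose q5 = false.
Unit clause (q3) forces q3 = true.
Unit clause (!q4) forces q4 = false.
Unit clause (q2) forces q2 = true.
Unit clause (q1) forces q1 = true.
Unit clause (q6) forces q6 = true.
Now (!q6) is unsatisfied and unit — conflict.
So every satisfying assignment has q5 = True.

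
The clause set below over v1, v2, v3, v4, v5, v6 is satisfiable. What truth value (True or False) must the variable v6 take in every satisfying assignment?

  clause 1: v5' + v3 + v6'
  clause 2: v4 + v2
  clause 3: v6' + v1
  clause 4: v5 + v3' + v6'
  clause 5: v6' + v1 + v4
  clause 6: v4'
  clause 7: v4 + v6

True

Suppose v6 = 0.
The clause (v4') is unit, so v4 = 0.
But (v4) is also a unit clause — contradiction.
So every satisfying assignment has v6 = True.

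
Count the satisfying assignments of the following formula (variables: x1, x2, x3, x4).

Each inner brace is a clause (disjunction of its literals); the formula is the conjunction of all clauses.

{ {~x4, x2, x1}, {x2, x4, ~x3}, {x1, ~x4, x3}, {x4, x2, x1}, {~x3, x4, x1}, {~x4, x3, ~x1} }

There are 2^4 = 16 truth assignments over (x1, x2, x3, x4).
Check each against the 6 clauses (columns in the order x1, x2, x3, x4):
  F F F F  ✗ fails (x4 | x2 | x1)
  F F F T  ✗ fails (~x4 | x2 | x1)
  F F T F  ✗ fails (x2 | x4 | ~x3)
  F F T T  ✗ fails (~x4 | x2 | x1)
  F T F F  ✓ satisfies all
  F T F T  ✗ fails (x1 | ~x4 | x3)
  F T T F  ✗ fails (~x3 | x4 | x1)
  F T T T  ✓ satisfies all
  T F F F  ✓ satisfies all
  T F F T  ✗ fails (~x4 | x3 | ~x1)
  T F T F  ✗ fails (x2 | x4 | ~x3)
  T F T T  ✓ satisfies all
  T T F F  ✓ satisfies all
  T T F T  ✗ fails (~x4 | x3 | ~x1)
  T T T F  ✓ satisfies all
  T T T T  ✓ satisfies all
7 of the 16 rows are models.

7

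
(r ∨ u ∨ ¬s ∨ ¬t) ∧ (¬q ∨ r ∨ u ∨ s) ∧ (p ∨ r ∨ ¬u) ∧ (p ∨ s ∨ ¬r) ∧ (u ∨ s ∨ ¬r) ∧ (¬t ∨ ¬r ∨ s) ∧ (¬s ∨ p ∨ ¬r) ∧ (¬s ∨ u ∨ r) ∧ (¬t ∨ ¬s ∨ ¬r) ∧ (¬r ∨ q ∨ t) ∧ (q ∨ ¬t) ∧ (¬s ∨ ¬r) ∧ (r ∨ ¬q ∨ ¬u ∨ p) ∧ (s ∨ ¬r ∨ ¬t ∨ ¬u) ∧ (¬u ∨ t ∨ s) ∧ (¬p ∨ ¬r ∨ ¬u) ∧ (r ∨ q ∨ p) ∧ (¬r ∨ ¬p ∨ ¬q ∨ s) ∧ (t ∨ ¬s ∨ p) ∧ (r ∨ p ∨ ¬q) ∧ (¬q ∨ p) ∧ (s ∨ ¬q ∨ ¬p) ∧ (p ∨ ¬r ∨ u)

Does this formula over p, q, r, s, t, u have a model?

Satisfiable

Branch on q: set q = True.
The clause (p) is unit, so p = True.
The clause (s) is unit, so s = True.
The clause (¬r) is unit, so r = False.
The clause (u) is unit, so u = True.
No clause remains; t is free.
A satisfying assignment: p ↦ True; q ↦ True; r ↦ False; s ↦ True; t ↦ True; u ↦ True.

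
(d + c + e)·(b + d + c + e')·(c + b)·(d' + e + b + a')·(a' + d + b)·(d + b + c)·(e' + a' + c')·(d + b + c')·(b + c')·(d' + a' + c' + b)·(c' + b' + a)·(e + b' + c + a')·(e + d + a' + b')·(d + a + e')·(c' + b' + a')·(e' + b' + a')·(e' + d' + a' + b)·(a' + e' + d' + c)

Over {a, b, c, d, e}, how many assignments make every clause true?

There are 2^5 = 32 truth assignments over (a, b, c, d, e).
Split on c. With c = 1, the clauses containing c are satisfied and c' drops from the rest; 0 of the 2^4 = 16 assignments to the other variables satisfy what remains.
With c = 0, by the same count on the reduced clause set, 2 assignments work.
Total: 0 + 2 = 2.

2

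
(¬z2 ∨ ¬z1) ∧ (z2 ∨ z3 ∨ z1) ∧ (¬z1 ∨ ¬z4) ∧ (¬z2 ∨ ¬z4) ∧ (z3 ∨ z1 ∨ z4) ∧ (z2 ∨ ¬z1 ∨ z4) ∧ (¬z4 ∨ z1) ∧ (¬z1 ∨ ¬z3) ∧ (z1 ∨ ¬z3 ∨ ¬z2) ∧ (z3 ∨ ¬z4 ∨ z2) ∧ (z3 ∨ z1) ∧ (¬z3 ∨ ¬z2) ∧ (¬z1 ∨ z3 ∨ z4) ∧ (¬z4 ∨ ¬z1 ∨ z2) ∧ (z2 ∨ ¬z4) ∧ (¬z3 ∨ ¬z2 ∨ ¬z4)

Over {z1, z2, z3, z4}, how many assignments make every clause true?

1

There are 2^4 = 16 truth assignments over (z1, z2, z3, z4).
Check each against the 16 clauses (columns in the order z1, z2, z3, z4):
  F F F F  ✗ fails (z2 ∨ z3 ∨ z1)
  F F F T  ✗ fails (z2 ∨ z3 ∨ z1)
  F F T F  ✓ satisfies all
  F F T T  ✗ fails (¬z4 ∨ z1)
  F T F F  ✗ fails (z3 ∨ z1 ∨ z4)
  F T F T  ✗ fails (¬z2 ∨ ¬z4)
  F T T F  ✗ fails (z1 ∨ ¬z3 ∨ ¬z2)
  F T T T  ✗ fails (¬z2 ∨ ¬z4)
  T F F F  ✗ fails (z2 ∨ ¬z1 ∨ z4)
  T F F T  ✗ fails (¬z1 ∨ ¬z4)
  T F T F  ✗ fails (z2 ∨ ¬z1 ∨ z4)
  T F T T  ✗ fails (¬z1 ∨ ¬z4)
  T T F F  ✗ fails (¬z2 ∨ ¬z1)
  T T F T  ✗ fails (¬z2 ∨ ¬z1)
  T T T F  ✗ fails (¬z2 ∨ ¬z1)
  T T T T  ✗ fails (¬z2 ∨ ¬z1)
1 of the 16 rows is a model.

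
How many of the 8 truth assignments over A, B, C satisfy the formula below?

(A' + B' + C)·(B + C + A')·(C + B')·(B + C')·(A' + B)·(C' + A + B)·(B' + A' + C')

There are 2^3 = 8 truth assignments over (A, B, C).
Check each against the 7 clauses (columns in the order A, B, C):
  F F F  ✓ satisfies all
  F F T  ✗ fails (B + C')
  F T F  ✗ fails (C + B')
  F T T  ✓ satisfies all
  T F F  ✗ fails (B + C + A')
  T F T  ✗ fails (B + C')
  T T F  ✗ fails (A' + B' + C)
  T T T  ✗ fails (B' + A' + C')
2 of the 8 rows are models.

2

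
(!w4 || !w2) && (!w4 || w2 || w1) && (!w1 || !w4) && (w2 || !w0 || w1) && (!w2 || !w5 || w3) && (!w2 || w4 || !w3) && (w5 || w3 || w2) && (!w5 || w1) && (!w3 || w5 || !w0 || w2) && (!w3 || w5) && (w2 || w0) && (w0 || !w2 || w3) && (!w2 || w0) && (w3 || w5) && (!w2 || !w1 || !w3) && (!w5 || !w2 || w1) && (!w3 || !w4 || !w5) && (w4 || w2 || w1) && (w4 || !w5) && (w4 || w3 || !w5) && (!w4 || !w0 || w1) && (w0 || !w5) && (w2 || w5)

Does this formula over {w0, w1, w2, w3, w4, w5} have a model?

No

Suppose w4 = false.
Unit clause (!w5) forces w5 = false.
Unit clause (!w3) forces w3 = false.
Now (w3) is unsatisfied and unit — conflict.
That branch fails; take w4 = true instead.
Unit clause (!w2) forces w2 = false.
Unit clause (w1) forces w1 = true.
Now (!w1) is unsatisfied and unit — conflict.
Either choice for w4 ends in contradiction.
No assignment satisfies every clause.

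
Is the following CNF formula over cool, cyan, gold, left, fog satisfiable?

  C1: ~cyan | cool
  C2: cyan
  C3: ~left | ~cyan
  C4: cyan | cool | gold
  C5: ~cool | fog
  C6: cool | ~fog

Satisfiable

The clause (cyan) is unit, so cyan = 1.
The clause (cool) is unit, so cool = 1.
The clause (~left) is unit, so left = 0.
The clause (fog) is unit, so fog = 1.
No clause remains; gold is free.
A satisfying assignment: cool: 1; cyan: 1; gold: 0; left: 0; fog: 1.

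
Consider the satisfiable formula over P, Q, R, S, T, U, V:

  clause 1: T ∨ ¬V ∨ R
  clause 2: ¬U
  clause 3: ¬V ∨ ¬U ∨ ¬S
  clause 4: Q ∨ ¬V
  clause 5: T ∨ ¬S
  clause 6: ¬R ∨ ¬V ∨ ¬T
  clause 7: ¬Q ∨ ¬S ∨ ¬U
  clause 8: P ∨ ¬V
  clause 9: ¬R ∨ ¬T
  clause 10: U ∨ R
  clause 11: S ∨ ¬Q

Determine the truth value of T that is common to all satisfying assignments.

False

Suppose T = True.
The clause (¬U) is unit, so U = False.
The clause (¬R) is unit, so R = False.
That conflicts with the unit clause (R).
So every satisfying assignment has T = False.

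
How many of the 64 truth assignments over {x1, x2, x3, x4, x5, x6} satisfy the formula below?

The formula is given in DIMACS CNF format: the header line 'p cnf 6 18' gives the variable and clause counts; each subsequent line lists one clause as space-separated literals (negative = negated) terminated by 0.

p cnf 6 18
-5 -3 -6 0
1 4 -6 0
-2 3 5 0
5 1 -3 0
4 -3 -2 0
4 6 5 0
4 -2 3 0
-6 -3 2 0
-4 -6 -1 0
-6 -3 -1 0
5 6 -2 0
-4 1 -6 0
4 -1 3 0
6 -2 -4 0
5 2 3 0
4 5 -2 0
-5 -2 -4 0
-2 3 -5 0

8

There are 2^6 = 64 truth assignments over (x1, x2, x3, x4, x5, x6).
Split on x4. With x4 = True, the clauses containing x4 are satisfied and ¬x4 drops from the rest; 5 of the 2^5 = 32 assignments to the other variables satisfy what remains.
With x4 = False, by the same count on the reduced clause set, 3 assignments work.
(One model: x1=F, x2=F, x3=F, x4=F, x5=T, x6=F.)
Total: 5 + 3 = 8.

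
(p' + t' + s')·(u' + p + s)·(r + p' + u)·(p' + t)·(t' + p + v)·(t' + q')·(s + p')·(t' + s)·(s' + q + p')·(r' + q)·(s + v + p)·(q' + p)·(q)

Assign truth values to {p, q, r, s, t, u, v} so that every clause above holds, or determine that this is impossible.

UNSATISFIABLE

(q) alone gives q = 1.
(t') alone gives t = 0.
(p') alone gives p = 0.
But (p) is also a unit clause — contradiction.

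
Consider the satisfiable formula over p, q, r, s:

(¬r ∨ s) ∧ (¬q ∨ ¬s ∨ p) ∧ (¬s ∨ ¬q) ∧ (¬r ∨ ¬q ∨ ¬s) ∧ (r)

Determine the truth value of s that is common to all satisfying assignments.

True

Suppose s = False.
(¬r) alone gives r = False.
Now (r) is unsatisfied and unit — conflict.
So every satisfying assignment has s = True.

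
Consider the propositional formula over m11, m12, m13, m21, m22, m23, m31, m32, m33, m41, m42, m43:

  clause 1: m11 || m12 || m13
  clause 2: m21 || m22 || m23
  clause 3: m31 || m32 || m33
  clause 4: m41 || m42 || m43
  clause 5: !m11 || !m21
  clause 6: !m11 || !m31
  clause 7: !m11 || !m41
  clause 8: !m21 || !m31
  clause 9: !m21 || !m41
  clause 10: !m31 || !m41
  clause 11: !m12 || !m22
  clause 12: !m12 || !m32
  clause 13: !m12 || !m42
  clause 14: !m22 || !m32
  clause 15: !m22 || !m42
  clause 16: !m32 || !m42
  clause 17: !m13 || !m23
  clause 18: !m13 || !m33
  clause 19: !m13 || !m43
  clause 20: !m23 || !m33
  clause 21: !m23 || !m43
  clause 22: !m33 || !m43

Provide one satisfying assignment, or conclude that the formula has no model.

UNSATISFIABLE

Branch on m11: set m11 = false.
Branch on m12: set m12 = true.
(!m22) alone gives m22 = false.
(!m32) alone gives m32 = false.
(!m42) alone gives m42 = false.
Branch on m21: set m21 = true.
(!m31) alone gives m31 = false.
(m33) alone gives m33 = true.
(!m41) alone gives m41 = false.
(m43) alone gives m43 = true.
That conflicts with the unit clause (!m43).
Backtrack on m21: now try m21 = false.
(m23) alone gives m23 = true.
(!m13) alone gives m13 = false.
(!m33) alone gives m33 = false.
(m31) alone gives m31 = true.
(!m41) alone gives m41 = false.
(m43) alone gives m43 = true.
That conflicts with the unit clause (!m43).
Neither m21 = true nor m21 = false works.
Backtrack on m12: now try m12 = false.
(m13) alone gives m13 = true.
(!m23) alone gives m23 = false.
(!m33) alone gives m33 = false.
(!m43) alone gives m43 = false.
Branch on m21: set m21 = true.
(!m31) alone gives m31 = false.
(m32) alone gives m32 = true.
(!m41) alone gives m41 = false.
(m42) alone gives m42 = true.
That conflicts with the unit clause (!m42).
Backtrack on m21: now try m21 = false.
(m22) alone gives m22 = true.
(!m32) alone gives m32 = false.
(m31) alone gives m31 = true.
(!m41) alone gives m41 = false.
(m42) alone gives m42 = true.
That conflicts with the unit clause (!m42).
Neither m21 = true nor m21 = false works.
Neither m12 = true nor m12 = false works.
Backtrack on m11: now try m11 = true.
(!m21) alone gives m21 = false.
(!m31) alone gives m31 = false.
(!m41) alone gives m41 = false.
Branch on m22: set m22 = true.
(!m12) alone gives m12 = false.
(!m32) alone gives m32 = false.
(m33) alone gives m33 = true.
(!m42) alone gives m42 = false.
(m43) alone gives m43 = true.
That conflicts with the unit clause (!m43).
Backtrack on m22: now try m22 = false.
(m23) alone gives m23 = true.
(!m13) alone gives m13 = false.
(!m33) alone gives m33 = false.
(m32) alone gives m32 = true.
(!m12) alone gives m12 = false.
(!m42) alone gives m42 = false.
(m43) alone gives m43 = true.
That conflicts with the unit clause (!m43).
Neither m22 = true nor m22 = false works.
Neither m11 = true nor m11 = false works.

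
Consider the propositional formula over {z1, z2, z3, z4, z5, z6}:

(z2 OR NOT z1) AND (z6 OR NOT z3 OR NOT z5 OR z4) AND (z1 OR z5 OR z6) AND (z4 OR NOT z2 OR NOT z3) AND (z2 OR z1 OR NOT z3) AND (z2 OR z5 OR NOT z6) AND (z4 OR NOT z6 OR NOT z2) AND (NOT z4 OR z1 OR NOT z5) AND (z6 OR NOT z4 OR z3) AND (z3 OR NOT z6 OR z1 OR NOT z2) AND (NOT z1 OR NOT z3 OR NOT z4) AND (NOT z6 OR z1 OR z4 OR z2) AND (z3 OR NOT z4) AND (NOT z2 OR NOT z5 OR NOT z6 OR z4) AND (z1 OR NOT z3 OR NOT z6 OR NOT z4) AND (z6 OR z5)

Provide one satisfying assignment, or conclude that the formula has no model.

Try z2 = true.
Try z4 = false.
(NOT z3) alone gives z3 = false.
(NOT z6) alone gives z6 = false.
(z5) alone gives z5 = true.
All clauses hold; z1 can take either value.

z1 ↦ false; z2 ↦ true; z3 ↦ false; z4 ↦ false; z5 ↦ true; z6 ↦ false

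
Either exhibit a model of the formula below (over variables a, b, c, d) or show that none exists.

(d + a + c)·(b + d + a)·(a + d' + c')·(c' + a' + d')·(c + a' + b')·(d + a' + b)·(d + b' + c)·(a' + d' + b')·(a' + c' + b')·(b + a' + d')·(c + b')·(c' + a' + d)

Try c = 1.
Try a = 0.
Unit clause (d') forces d = 0.
Unit clause (b) forces b = 1.
Every clause now holds.

a ↦ 0; b ↦ 1; c ↦ 1; d ↦ 0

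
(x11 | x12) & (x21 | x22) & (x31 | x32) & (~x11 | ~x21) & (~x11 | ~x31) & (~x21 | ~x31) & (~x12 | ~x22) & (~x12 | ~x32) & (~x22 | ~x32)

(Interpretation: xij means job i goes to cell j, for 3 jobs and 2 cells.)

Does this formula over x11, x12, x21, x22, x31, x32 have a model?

Case x11 = 1:
The clause (~x21) is unit, so x21 = 0.
The clause (x22) is unit, so x22 = 1.
The clause (~x31) is unit, so x31 = 0.
The clause (x32) is unit, so x32 = 1.
That conflicts with the unit clause (~x32).
Undo x11 and try x11 = 0.
The clause (x12) is unit, so x12 = 1.
The clause (~x22) is unit, so x22 = 0.
The clause (x21) is unit, so x21 = 1.
The clause (~x31) is unit, so x31 = 0.
The clause (x32) is unit, so x32 = 1.
That conflicts with the unit clause (~x32).
Either choice for x11 ends in contradiction.
No assignment satisfies every clause.

No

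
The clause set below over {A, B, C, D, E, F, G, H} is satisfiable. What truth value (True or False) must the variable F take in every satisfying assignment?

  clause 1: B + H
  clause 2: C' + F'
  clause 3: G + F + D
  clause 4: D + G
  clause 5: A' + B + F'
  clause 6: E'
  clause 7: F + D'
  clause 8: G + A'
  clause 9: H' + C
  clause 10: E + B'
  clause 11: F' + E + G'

False

Suppose F = 1.
Unit clause (C') forces C = 0.
Unit clause (E') forces E = 0.
Unit clause (H') forces H = 0.
Unit clause (B) forces B = 1.
But (B') is also a unit clause — contradiction.
So every satisfying assignment has F = False.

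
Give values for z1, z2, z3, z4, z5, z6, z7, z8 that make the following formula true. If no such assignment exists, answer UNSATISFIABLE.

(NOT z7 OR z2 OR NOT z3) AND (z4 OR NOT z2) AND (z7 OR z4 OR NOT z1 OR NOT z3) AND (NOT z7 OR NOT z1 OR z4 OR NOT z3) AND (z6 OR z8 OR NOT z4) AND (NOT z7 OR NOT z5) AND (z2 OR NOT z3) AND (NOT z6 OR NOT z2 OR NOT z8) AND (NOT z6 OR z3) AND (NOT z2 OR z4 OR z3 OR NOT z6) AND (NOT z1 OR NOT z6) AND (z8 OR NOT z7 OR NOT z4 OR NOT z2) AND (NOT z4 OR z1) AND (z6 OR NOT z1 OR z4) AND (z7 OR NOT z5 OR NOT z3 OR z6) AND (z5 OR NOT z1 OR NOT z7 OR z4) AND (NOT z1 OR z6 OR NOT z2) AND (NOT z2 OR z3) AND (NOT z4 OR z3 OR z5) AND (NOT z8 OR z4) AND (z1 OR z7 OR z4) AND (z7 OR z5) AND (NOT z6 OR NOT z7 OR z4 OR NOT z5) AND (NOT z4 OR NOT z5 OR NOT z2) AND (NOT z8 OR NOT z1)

Try z4 = false.
(NOT z2) alone gives z2 = false.
(NOT z3) alone gives z3 = false.
(NOT z6) alone gives z6 = false.
(NOT z1) alone gives z1 = false.
(NOT z8) alone gives z8 = false.
(z7) alone gives z7 = true.
(NOT z5) alone gives z5 = false.
All clauses are satisfied.

z1: false, z2: false, z3: false, z4: false, z5: false, z6: false, z7: true, z8: false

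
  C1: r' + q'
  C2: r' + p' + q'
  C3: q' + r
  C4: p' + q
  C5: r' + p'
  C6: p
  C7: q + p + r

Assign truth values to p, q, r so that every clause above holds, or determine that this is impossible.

The clause (p) is unit, so p = 1.
The clause (q) is unit, so q = 1.
The clause (r') is unit, so r = 0.
Now (r) is unsatisfied and unit — conflict.

UNSATISFIABLE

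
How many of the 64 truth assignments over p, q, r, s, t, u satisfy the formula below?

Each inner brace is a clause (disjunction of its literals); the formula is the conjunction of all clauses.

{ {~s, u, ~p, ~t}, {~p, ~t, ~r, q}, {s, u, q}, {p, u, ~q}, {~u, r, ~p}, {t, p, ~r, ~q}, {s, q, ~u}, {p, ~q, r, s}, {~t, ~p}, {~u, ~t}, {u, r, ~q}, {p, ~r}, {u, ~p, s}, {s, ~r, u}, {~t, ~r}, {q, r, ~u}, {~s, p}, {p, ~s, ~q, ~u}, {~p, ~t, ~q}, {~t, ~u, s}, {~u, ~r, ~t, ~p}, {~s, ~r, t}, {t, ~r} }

There are 2^6 = 64 truth assignments over (p, q, r, s, t, u).
Split on p. With p = 1, the clauses containing p are satisfied and ~p drops from the rest; 1 of the 2^5 = 32 assignments to the other variables satisfy what remains.
With p = 0, by the same count on the reduced clause set, 0 assignments work.
(One model: p=T, q=F, r=F, s=T, t=F, u=F.)
Total: 1 + 0 = 1.

1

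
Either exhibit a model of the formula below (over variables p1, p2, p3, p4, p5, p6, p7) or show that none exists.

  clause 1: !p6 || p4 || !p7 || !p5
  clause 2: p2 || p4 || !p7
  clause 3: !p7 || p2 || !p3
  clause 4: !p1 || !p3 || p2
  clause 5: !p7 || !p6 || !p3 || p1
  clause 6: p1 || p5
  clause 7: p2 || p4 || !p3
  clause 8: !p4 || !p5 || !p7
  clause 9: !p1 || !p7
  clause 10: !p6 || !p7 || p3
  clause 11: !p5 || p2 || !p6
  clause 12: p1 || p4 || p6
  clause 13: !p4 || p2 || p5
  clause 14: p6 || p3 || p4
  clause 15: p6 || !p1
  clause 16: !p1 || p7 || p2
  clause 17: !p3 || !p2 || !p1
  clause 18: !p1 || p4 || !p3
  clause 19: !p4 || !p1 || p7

Try p1 = false.
Unit clause (p5) forces p5 = true.
Try p4 = true.
Unit clause (!p7) forces p7 = false.
Try p2 = true.
Every clause is now satisfied; p3, p6 are unconstrained.

p1 ↦ false,  p2 ↦ true,  p3 ↦ false,  p4 ↦ true,  p5 ↦ true,  p6 ↦ true,  p7 ↦ false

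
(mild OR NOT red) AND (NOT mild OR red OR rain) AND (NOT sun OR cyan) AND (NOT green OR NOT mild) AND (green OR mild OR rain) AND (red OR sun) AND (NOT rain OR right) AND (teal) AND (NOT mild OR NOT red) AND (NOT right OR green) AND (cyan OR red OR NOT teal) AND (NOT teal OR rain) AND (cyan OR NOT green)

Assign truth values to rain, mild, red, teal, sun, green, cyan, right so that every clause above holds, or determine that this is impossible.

rain ↦ true; mild ↦ false; red ↦ false; teal ↦ true; sun ↦ true; green ↦ true; cyan ↦ true; right ↦ true

Unit clause (teal) forces teal = true.
Unit clause (rain) forces rain = true.
Unit clause (right) forces right = true.
Unit clause (green) forces green = true.
Unit clause (NOT mild) forces mild = false.
Unit clause (NOT red) forces red = false.
Unit clause (sun) forces sun = true.
Unit clause (cyan) forces cyan = true.
This assignment satisfies each clause.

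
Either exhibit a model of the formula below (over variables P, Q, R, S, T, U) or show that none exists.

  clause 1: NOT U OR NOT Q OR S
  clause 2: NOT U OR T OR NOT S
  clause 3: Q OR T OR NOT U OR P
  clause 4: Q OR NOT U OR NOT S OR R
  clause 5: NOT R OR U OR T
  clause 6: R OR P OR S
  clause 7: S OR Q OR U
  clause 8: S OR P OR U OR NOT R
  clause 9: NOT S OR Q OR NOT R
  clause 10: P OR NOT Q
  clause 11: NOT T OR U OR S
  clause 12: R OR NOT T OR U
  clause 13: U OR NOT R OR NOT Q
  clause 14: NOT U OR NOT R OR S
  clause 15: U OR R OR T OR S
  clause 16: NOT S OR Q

P ↦ true, Q ↦ false, R ↦ false, S ↦ false, T ↦ false, U ↦ true

Suppose P = true.
Suppose S = false.
Suppose U = true.
The clause (NOT Q) is unit, so Q = false.
The clause (NOT R) is unit, so R = false.
All clauses hold; T can take either value.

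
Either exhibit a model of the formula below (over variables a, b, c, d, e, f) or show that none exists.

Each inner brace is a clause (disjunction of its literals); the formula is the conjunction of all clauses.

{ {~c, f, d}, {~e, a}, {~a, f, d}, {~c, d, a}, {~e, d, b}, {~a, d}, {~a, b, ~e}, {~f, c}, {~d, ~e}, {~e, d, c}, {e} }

The clause (e) is unit, so e = 1.
The clause (a) is unit, so a = 1.
The clause (d) is unit, so d = 1.
Now (~d) is unsatisfied and unit — conflict.

UNSATISFIABLE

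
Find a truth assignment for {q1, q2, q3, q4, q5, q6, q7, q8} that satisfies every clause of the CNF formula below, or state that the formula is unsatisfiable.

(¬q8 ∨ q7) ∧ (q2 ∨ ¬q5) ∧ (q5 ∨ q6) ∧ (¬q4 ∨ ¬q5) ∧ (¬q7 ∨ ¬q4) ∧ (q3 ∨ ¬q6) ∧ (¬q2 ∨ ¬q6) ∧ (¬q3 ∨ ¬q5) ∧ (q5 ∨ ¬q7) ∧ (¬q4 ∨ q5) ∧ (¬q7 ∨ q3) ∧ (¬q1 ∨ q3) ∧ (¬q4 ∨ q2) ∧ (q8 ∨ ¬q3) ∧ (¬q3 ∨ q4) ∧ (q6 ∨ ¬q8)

Branch on q8: set q8 = False.
From the singleton clause (¬q3), q3 = False.
From the singleton clause (¬q6), q6 = False.
From the singleton clause (q5), q5 = True.
From the singleton clause (q2), q2 = True.
From the singleton clause (¬q4), q4 = False.
From the singleton clause (¬q7), q7 = False.
From the singleton clause (¬q1), q1 = False.
All clauses are satisfied.

q1: False; q2: True; q3: False; q4: False; q5: True; q6: False; q7: False; q8: False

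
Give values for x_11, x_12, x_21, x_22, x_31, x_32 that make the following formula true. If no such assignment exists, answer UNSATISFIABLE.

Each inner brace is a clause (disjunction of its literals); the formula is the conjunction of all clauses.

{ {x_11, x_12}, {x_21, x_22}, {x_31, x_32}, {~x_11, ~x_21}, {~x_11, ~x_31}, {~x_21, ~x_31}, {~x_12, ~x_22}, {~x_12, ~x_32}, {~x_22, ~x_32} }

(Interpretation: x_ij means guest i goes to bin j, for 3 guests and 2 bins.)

UNSATISFIABLE

Branch on x_11: set x_11 = 1.
The clause (~x_21) is unit, so x_21 = 0.
The clause (x_22) is unit, so x_22 = 1.
The clause (~x_31) is unit, so x_31 = 0.
The clause (x_32) is unit, so x_32 = 1.
Now (~x_32) is unsatisfied and unit — conflict.
Undo x_11 and try x_11 = 0.
The clause (x_12) is unit, so x_12 = 1.
The clause (~x_22) is unit, so x_22 = 0.
The clause (x_21) is unit, so x_21 = 1.
The clause (~x_31) is unit, so x_31 = 0.
The clause (x_32) is unit, so x_32 = 1.
Now (~x_32) is unsatisfied and unit — conflict.
Either choice for x_11 ends in contradiction.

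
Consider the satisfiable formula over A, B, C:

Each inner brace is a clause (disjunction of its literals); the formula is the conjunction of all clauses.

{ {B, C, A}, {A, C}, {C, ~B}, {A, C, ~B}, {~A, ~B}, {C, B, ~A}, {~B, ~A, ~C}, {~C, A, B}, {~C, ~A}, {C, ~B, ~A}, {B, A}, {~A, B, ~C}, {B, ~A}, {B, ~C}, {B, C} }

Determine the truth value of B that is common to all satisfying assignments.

True

Suppose B = 0.
From the singleton clause (A), A = 1.
That conflicts with the unit clause (~A).
So every satisfying assignment has B = True.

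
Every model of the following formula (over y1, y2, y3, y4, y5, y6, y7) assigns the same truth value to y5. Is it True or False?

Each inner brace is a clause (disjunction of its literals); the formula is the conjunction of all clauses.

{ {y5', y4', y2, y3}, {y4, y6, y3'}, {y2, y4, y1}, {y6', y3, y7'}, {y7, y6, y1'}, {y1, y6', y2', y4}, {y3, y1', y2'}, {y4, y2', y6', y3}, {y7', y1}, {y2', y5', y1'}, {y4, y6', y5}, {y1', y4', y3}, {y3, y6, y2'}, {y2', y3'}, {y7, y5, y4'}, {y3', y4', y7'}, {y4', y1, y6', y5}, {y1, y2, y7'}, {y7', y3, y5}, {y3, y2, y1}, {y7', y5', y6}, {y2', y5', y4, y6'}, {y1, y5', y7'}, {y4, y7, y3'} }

True

Suppose y5 = 0.
Suppose y7 = 0.
From the singleton clause (y4'), y4 = 0.
From the singleton clause (y6'), y6 = 0.
From the singleton clause (y3'), y3 = 0.
From the singleton clause (y1'), y1 = 0.
From the singleton clause (y2), y2 = 1.
That conflicts with the unit clause (y2').
So y7 must be the other value — set y7 = 1.
From the singleton clause (y1), y1 = 1.
From the singleton clause (y3), y3 = 1.
From the singleton clause (y2'), y2 = 0.
From the singleton clause (y4'), y4 = 0.
From the singleton clause (y6), y6 = 1.
That conflicts with the unit clause (y6').
Neither y7 = 1 nor y7 = 0 works.
So every satisfying assignment has y5 = True.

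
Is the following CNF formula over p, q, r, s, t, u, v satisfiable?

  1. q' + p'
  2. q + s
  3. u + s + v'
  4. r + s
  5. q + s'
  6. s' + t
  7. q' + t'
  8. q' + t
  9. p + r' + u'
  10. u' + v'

Suppose q = 0.
From the singleton clause (s), s = 1.
Now (s') is unsatisfied and unit — conflict.
That branch fails; take q = 1 instead.
From the singleton clause (p'), p = 0.
From the singleton clause (t'), t = 0.
Now (t) is unsatisfied and unit — conflict.
Either choice for q ends in contradiction.
No assignment satisfies every clause.

No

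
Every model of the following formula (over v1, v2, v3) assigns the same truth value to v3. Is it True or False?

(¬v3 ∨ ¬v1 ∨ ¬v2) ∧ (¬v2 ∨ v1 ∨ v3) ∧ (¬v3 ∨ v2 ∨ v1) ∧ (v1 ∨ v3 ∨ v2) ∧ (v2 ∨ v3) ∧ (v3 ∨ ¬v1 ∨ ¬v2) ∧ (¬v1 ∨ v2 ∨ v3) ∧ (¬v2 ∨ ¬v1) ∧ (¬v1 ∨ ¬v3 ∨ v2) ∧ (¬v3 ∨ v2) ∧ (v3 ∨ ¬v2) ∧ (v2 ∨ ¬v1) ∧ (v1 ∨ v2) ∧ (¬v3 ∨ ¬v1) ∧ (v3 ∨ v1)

True

Suppose v3 = False.
(v2) alone gives v2 = True.
But (¬v2) is also a unit clause — contradiction.
So every satisfying assignment has v3 = True.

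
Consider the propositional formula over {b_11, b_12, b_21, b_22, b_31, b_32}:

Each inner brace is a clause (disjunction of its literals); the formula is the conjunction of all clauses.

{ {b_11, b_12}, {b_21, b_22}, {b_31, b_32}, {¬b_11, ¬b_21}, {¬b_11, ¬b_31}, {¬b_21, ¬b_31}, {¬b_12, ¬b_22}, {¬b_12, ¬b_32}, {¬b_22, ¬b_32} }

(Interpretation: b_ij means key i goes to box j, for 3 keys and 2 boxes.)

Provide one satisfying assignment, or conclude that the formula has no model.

Case b_11 = True:
The clause (¬b_21) is unit, so b_21 = False.
The clause (b_22) is unit, so b_22 = True.
The clause (¬b_31) is unit, so b_31 = False.
The clause (b_32) is unit, so b_32 = True.
Now (¬b_32) is unsatisfied and unit — conflict.
Undo b_11 and try b_11 = False.
The clause (b_12) is unit, so b_12 = True.
The clause (¬b_22) is unit, so b_22 = False.
The clause (b_21) is unit, so b_21 = True.
The clause (¬b_31) is unit, so b_31 = False.
The clause (b_32) is unit, so b_32 = True.
Now (¬b_32) is unsatisfied and unit — conflict.
Both values of b_11 lead to a conflict.

UNSATISFIABLE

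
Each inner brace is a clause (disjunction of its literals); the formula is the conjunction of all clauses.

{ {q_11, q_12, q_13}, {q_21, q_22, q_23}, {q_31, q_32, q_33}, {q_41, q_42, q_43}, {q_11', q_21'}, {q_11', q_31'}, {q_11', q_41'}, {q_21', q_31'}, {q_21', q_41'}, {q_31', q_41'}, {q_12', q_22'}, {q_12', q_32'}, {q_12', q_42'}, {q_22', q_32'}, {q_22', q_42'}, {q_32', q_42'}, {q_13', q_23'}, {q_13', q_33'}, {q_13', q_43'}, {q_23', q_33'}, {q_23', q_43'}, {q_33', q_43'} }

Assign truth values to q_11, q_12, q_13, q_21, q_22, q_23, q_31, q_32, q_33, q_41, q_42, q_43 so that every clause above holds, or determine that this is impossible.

UNSATISFIABLE

Branch on q_11: set q_11 = 0.
Branch on q_12: set q_12 = 1.
(q_22') alone gives q_22 = 0.
(q_32') alone gives q_32 = 0.
(q_42') alone gives q_42 = 0.
Branch on q_21: set q_21 = 1.
(q_31') alone gives q_31 = 0.
(q_33) alone gives q_33 = 1.
(q_41') alone gives q_41 = 0.
(q_43) alone gives q_43 = 1.
That conflicts with the unit clause (q_43').
So q_21 must be the other value — set q_21 = 0.
(q_23) alone gives q_23 = 1.
(q_13') alone gives q_13 = 0.
(q_33') alone gives q_33 = 0.
(q_31) alone gives q_31 = 1.
(q_41') alone gives q_41 = 0.
(q_43) alone gives q_43 = 1.
That conflicts with the unit clause (q_43').
Neither q_21 = 1 nor q_21 = 0 works.
So q_12 must be the other value — set q_12 = 0.
(q_13) alone gives q_13 = 1.
(q_23') alone gives q_23 = 0.
(q_33') alone gives q_33 = 0.
(q_43') alone gives q_43 = 0.
Branch on q_21: set q_21 = 1.
(q_31') alone gives q_31 = 0.
(q_32) alone gives q_32 = 1.
(q_41') alone gives q_41 = 0.
(q_42) alone gives q_42 = 1.
That conflicts with the unit clause (q_42').
So q_21 must be the other value — set q_21 = 0.
(q_22) alone gives q_22 = 1.
(q_32') alone gives q_32 = 0.
(q_31) alone gives q_31 = 1.
(q_41') alone gives q_41 = 0.
(q_42) alone gives q_42 = 1.
That conflicts with the unit clause (q_42').
Neither q_21 = 1 nor q_21 = 0 works.
Neither q_12 = 1 nor q_12 = 0 works.
So q_11 must be the other value — set q_11 = 1.
(q_21') alone gives q_21 = 0.
(q_31') alone gives q_31 = 0.
(q_41') alone gives q_41 = 0.
Branch on q_22: set q_22 = 1.
(q_12') alone gives q_12 = 0.
(q_32') alone gives q_32 = 0.
(q_33) alone gives q_33 = 1.
(q_42') alone gives q_42 = 0.
(q_43) alone gives q_43 = 1.
That conflicts with the unit clause (q_43').
So q_22 must be the other value — set q_22 = 0.
(q_23) alone gives q_23 = 1.
(q_13') alone gives q_13 = 0.
(q_33') alone gives q_33 = 0.
(q_32) alone gives q_32 = 1.
(q_12') alone gives q_12 = 0.
(q_42') alone gives q_42 = 0.
(q_43) alone gives q_43 = 1.
That conflicts with the unit clause (q_43').
Neither q_22 = 1 nor q_22 = 0 works.
Neither q_11 = 1 nor q_11 = 0 works.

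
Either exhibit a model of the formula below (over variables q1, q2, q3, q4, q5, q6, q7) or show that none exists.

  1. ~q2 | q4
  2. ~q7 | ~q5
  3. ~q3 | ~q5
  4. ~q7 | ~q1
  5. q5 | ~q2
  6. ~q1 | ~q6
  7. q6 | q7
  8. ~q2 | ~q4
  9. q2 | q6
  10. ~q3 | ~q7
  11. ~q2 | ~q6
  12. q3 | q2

q1=0, q2=0, q3=1, q4=1, q5=0, q6=1, q7=0

Case q2 = 0:
From the singleton clause (q6), q6 = 1.
From the singleton clause (~q1), q1 = 0.
From the singleton clause (q3), q3 = 1.
From the singleton clause (~q5), q5 = 0.
From the singleton clause (~q7), q7 = 0.
All clauses hold; q4 can take either value.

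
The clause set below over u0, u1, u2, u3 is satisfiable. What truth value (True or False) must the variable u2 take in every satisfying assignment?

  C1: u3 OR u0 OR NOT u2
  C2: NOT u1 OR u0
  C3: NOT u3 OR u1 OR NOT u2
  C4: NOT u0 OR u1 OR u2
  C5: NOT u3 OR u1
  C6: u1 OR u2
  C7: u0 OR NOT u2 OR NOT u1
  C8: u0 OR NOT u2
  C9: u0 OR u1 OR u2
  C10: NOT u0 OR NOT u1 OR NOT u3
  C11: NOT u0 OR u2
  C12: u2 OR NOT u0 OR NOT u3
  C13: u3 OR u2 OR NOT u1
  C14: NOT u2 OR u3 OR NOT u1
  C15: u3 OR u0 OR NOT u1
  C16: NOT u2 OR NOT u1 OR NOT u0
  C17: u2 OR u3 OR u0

True

Suppose u2 = false.
From the singleton clause (u1), u1 = true.
From the singleton clause (u0), u0 = true.
That conflicts with the unit clause (NOT u0).
So every satisfying assignment has u2 = True.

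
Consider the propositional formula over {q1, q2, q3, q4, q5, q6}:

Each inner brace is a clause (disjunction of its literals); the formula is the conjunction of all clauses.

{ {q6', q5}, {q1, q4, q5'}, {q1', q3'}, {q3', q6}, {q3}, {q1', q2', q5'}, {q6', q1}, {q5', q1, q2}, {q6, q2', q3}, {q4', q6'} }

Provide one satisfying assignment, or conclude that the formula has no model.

UNSATISFIABLE

Unit clause (q3) forces q3 = 1.
Unit clause (q1') forces q1 = 0.
Unit clause (q6) forces q6 = 1.
Now (q6') is unsatisfied and unit — conflict.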